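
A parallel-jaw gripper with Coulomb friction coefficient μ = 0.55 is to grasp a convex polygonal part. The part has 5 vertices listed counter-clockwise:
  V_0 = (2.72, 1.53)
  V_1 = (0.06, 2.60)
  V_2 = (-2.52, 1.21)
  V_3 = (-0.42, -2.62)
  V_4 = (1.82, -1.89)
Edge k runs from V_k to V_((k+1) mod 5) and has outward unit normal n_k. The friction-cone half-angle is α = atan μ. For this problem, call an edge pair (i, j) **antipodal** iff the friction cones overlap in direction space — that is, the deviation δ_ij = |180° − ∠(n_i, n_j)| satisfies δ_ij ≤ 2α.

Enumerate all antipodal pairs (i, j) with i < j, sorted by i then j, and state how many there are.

α = atan 0.55 = 28.81°;  2α = 57.62°
n_0 = (+0.3732, +0.9278)
n_1 = (-0.4743, +0.8804)
n_2 = (-0.8768, -0.4808)
n_3 = (+0.3099, -0.9508)
n_4 = (+0.9671, -0.2545)
  (0,1): δ = 129.77°  ·
  (0,2): δ = 39.35°  ✓
  (0,3): δ = 39.96°  ✓
  (0,4): δ = 97.17°  ·
  (1,2): δ = 89.58°  ·
  (1,3): δ = 10.26°  ✓
  (1,4): δ = 46.94°  ✓
  (2,3): δ = 100.69°  ·
  (2,4): δ = 43.48°  ✓
  (3,4): δ = 122.79°  ·
antipodal pairs: 5

count = 5; pairs: (0,2), (0,3), (1,3), (1,4), (2,4)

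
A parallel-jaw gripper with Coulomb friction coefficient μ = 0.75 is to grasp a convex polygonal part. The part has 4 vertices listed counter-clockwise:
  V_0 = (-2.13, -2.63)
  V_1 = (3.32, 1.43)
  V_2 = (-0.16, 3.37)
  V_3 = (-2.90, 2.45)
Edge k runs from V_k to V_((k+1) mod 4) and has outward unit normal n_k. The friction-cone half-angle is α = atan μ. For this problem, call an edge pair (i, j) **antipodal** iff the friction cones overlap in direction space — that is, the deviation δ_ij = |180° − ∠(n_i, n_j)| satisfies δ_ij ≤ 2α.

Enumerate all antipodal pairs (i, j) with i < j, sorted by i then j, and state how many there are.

α = atan 0.75 = 36.87°;  2α = 73.74°
n_0 = (+0.5974, -0.8019)
n_1 = (+0.4869, +0.8734)
n_2 = (-0.3183, +0.9480)
n_3 = (-0.9887, -0.1499)
  (0,1): δ = 65.82°  ✓
  (0,2): δ = 18.12°  ✓
  (0,3): δ = 61.93°  ✓
  (1,2): δ = 132.30°  ·
  (1,3): δ = 52.24°  ✓
  (2,3): δ = 99.94°  ·
antipodal pairs: 4

count = 4; pairs: (0,1), (0,2), (0,3), (1,3)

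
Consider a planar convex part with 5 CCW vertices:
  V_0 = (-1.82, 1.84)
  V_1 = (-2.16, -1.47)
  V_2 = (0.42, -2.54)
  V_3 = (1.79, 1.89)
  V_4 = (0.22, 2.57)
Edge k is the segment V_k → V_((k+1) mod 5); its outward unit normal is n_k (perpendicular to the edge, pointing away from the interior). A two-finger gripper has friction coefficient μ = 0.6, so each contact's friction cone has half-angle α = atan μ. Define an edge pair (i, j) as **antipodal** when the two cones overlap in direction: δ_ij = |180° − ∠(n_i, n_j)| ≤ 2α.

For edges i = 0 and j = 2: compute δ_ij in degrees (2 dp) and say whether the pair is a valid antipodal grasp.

α = atan 0.6 = 30.96°;  2α = 61.93°
edge 0: e_0 = (-0.34, -3.31);  n_0 = (-0.9948, +0.1022)
edge 2: e_2 = (+1.37, +4.43);  n_2 = (+0.9554, -0.2954)
∠(n_0, n_2) = 168.68°
δ = |180° − 168.68°| = 11.32°
11.32° ≤ 2α = 61.93°  →  valid

δ = 11.32°, valid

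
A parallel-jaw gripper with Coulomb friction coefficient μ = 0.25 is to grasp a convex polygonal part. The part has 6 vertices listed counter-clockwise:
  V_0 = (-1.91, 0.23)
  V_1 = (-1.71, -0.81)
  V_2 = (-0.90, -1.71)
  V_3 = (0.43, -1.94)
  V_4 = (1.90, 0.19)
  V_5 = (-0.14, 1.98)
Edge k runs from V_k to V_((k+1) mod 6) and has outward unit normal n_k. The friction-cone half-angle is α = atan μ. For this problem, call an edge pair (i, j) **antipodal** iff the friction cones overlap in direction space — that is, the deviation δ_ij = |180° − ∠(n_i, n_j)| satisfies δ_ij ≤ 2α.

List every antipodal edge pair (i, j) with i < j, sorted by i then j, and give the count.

α = atan 0.25 = 14.04°;  2α = 28.07°
n_0 = (-0.9820, -0.1888)
n_1 = (-0.7433, -0.6690)
n_2 = (-0.1704, -0.9854)
n_3 = (+0.8230, -0.5680)
n_4 = (+0.6595, +0.7517)
n_5 = (-0.7031, +0.7111)
  (0,1): δ = 148.90°  ·
  (0,2): δ = 110.70°  ·
  (0,3): δ = 45.50°  ·
  (0,4): δ = 37.85°  ·
  (0,5): δ = 123.79°  ·
  (1,2): δ = 141.80°  ·
  (1,3): δ = 76.60°  ·
  (1,4): δ = 6.75°  ✓
  (1,5): δ = 92.69°  ·
  (2,3): δ = 114.80°  ·
  (2,4): δ = 31.45°  ·
  (2,5): δ = 54.49°  ·
  (3,4): δ = 96.65°  ·
  (3,5): δ = 10.71°  ✓
  (4,5): δ = 94.06°  ·
antipodal pairs: 2

count = 2; pairs: (1,4), (3,5)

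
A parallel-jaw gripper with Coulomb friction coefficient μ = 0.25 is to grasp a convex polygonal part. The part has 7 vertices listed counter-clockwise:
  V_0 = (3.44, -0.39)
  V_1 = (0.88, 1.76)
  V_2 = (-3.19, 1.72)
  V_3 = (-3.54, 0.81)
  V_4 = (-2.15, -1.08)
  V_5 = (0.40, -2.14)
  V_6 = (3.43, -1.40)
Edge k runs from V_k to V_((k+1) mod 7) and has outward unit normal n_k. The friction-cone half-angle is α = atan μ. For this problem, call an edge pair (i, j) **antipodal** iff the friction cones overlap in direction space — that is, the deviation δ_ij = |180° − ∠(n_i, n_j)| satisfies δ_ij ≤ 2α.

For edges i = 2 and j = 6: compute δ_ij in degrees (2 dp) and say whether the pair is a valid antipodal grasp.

δ = 20.47°, valid

α = atan 0.25 = 14.04°;  2α = 28.07°
edge 2: e_2 = (-0.35, -0.91);  n_2 = (-0.9333, +0.3590)
edge 6: e_6 = (+0.01, +1.01);  n_6 = (+1.0000, -0.0099)
∠(n_2, n_6) = 159.53°
δ = |180° − 159.53°| = 20.47°
20.47° ≤ 2α = 28.07°  →  valid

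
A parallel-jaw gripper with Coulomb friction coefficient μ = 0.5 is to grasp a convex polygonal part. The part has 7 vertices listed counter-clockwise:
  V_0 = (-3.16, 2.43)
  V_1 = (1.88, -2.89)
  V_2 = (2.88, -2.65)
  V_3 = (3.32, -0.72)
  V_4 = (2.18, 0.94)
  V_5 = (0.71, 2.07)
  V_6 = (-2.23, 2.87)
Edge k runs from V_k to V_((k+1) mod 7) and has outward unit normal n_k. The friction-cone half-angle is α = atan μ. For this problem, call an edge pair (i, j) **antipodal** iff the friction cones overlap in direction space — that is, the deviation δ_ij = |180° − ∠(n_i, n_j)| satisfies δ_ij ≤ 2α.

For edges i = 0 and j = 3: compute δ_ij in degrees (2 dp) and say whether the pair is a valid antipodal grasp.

δ = 8.97°, valid

α = atan 0.5 = 26.57°;  2α = 53.13°
edge 0: e_0 = (+5.04, -5.32);  n_0 = (-0.7260, -0.6877)
edge 3: e_3 = (-1.14, +1.66);  n_3 = (+0.8243, +0.5661)
∠(n_0, n_3) = 171.03°
δ = |180° − 171.03°| = 8.97°
8.97° ≤ 2α = 53.13°  →  valid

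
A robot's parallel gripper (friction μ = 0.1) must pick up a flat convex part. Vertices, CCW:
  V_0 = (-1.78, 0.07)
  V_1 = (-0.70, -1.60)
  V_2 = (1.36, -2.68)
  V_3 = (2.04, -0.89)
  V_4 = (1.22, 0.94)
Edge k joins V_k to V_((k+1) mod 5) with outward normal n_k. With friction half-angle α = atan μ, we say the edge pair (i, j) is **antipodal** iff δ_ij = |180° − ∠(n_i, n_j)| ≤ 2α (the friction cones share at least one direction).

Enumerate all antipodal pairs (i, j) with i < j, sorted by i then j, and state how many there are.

α = atan 0.1 = 5.71°;  2α = 11.42°
n_0 = (-0.8397, -0.5430)
n_1 = (-0.4643, -0.8857)
n_2 = (+0.9348, -0.3551)
n_3 = (+0.9126, +0.4089)
n_4 = (-0.2785, +0.9604)
  (0,1): δ = 150.56°  ·
  (0,2): δ = 53.69°  ·
  (0,3): δ = 8.75°  ✓
  (0,4): δ = 73.28°  ·
  (1,2): δ = 83.13°  ·
  (1,3): δ = 38.20°  ·
  (1,4): δ = 43.84°  ·
  (2,3): δ = 135.06°  ·
  (2,4): δ = 53.03°  ·
  (3,4): δ = 97.96°  ·
antipodal pairs: 1

count = 1; pairs: (0,3)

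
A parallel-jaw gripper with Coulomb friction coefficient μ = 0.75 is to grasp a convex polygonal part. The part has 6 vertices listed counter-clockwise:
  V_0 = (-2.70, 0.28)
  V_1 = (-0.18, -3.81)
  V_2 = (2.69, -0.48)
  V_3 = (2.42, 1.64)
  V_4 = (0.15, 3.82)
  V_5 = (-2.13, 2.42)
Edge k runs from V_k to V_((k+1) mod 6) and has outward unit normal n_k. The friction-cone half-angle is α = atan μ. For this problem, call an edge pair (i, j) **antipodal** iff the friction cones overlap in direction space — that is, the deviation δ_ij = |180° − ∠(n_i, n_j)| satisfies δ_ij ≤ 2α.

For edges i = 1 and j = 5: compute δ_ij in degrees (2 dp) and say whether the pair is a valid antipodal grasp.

α = atan 0.75 = 36.87°;  2α = 73.74°
edge 1: e_1 = (+2.87, +3.33);  n_1 = (+0.7575, -0.6528)
edge 5: e_5 = (-0.57, -2.14);  n_5 = (-0.9663, +0.2574)
∠(n_1, n_5) = 154.16°
δ = |180° − 154.16°| = 25.84°
25.84° ≤ 2α = 73.74°  →  valid

δ = 25.84°, valid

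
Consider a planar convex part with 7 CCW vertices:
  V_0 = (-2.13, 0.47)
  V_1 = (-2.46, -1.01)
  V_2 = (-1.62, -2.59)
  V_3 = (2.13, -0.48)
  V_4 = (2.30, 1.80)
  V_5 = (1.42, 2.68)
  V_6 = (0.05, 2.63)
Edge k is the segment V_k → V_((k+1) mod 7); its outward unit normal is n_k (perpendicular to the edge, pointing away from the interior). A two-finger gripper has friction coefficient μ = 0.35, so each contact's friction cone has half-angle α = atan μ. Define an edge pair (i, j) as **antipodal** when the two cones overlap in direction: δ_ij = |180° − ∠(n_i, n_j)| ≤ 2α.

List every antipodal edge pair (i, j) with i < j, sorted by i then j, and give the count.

count = 5; pairs: (0,3), (1,3), (1,4), (2,5), (2,6)

α = atan 0.35 = 19.29°;  2α = 38.58°
n_0 = (-0.9760, +0.2176)
n_1 = (-0.8830, -0.4694)
n_2 = (+0.4904, -0.8715)
n_3 = (+0.9972, -0.0744)
n_4 = (+0.7071, +0.7071)
n_5 = (-0.0365, +0.9993)
n_6 = (-0.7038, +0.7104)
  (0,1): δ = 139.43°  ·
  (0,2): δ = 48.07°  ·
  (0,3): δ = 8.31°  ✓
  (0,4): δ = 57.57°  ·
  (0,5): δ = 104.66°  ·
  (0,6): δ = 147.31°  ·
  (1,2): δ = 88.63°  ·
  (1,3): δ = 32.26°  ✓
  (1,4): δ = 17.00°  ✓
  (1,5): δ = 64.09°  ·
  (1,6): δ = 106.74°  ·
  (2,3): δ = 123.63°  ·
  (2,4): δ = 74.37°  ·
  (2,5): δ = 27.27°  ✓
  (2,6): δ = 15.37°  ✓
  (3,4): δ = 130.74°  ·
  (3,5): δ = 83.65°  ·
  (3,6): δ = 41.00°  ·
  (4,5): δ = 132.91°  ·
  (4,6): δ = 90.26°  ·
  (5,6): δ = 137.35°  ·
antipodal pairs: 5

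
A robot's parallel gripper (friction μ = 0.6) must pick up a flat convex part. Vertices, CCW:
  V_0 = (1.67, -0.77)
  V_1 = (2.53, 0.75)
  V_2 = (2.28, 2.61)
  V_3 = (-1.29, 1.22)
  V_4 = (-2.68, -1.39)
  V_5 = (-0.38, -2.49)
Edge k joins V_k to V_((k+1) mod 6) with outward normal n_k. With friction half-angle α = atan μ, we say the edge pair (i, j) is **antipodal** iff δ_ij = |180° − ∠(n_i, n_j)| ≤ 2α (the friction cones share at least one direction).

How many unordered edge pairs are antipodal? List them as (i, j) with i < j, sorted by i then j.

α = atan 0.6 = 30.96°;  2α = 61.93°
n_0 = (+0.8703, -0.4924)
n_1 = (+0.9911, +0.1332)
n_2 = (-0.3628, +0.9319)
n_3 = (-0.8826, +0.4701)
n_4 = (-0.4315, -0.9021)
n_5 = (+0.6428, -0.7661)
  (0,1): δ = 142.84°  ·
  (0,2): δ = 39.23°  ✓
  (0,3): δ = 1.46°  ✓
  (0,4): δ = 93.94°  ·
  (0,5): δ = 159.50°  ·
  (1,2): δ = 76.38°  ·
  (1,3): δ = 35.69°  ✓
  (1,4): δ = 56.78°  ✓
  (1,5): δ = 122.34°  ·
  (2,3): δ = 139.31°  ·
  (2,4): δ = 46.83°  ✓
  (2,5): δ = 18.72°  ✓
  (3,4): δ = 87.52°  ·
  (3,5): δ = 21.96°  ✓
  (4,5): δ = 114.44°  ·
antipodal pairs: 7

count = 7; pairs: (0,2), (0,3), (1,3), (1,4), (2,4), (2,5), (3,5)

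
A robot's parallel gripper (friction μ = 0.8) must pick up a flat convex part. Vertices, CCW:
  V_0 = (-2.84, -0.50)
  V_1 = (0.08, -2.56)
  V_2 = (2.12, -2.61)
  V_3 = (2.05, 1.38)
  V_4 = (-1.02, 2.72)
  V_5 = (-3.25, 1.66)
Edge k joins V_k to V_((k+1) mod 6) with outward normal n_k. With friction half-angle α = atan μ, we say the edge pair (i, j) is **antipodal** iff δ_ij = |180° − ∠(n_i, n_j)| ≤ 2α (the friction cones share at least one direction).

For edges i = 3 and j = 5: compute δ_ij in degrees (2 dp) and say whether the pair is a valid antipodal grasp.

α = atan 0.8 = 38.66°;  2α = 77.32°
edge 3: e_3 = (-3.07, +1.34);  n_3 = (+0.4000, +0.9165)
edge 5: e_5 = (+0.41, -2.16);  n_5 = (-0.9825, -0.1865)
∠(n_3, n_5) = 124.33°
δ = |180° − 124.33°| = 55.67°
55.67° ≤ 2α = 77.32°  →  valid

δ = 55.67°, valid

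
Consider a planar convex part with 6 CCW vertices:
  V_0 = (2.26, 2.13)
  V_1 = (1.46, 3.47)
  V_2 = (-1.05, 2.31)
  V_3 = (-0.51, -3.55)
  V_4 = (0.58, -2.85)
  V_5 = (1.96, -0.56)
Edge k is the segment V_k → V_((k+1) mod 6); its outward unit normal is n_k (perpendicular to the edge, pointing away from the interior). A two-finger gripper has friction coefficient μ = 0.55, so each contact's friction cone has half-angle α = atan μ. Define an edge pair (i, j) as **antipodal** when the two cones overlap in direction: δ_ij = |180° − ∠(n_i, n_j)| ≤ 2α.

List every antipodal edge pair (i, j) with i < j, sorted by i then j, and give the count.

α = atan 0.55 = 28.81°;  2α = 57.62°
n_0 = (+0.8586, +0.5126)
n_1 = (-0.4195, +0.9077)
n_2 = (-0.9958, -0.0918)
n_3 = (+0.5404, -0.8414)
n_4 = (+0.8565, -0.5161)
n_5 = (+0.9938, -0.1108)
  (0,1): δ = 96.03°  ·
  (0,2): δ = 25.57°  ✓
  (0,3): δ = 91.87°  ·
  (0,4): δ = 118.09°  ·
  (0,5): δ = 142.80°  ·
  (1,2): δ = 109.54°  ·
  (1,3): δ = 7.90°  ✓
  (1,4): δ = 34.12°  ✓
  (1,5): δ = 58.83°  ·
  (2,3): δ = 62.56°  ·
  (2,4): δ = 36.34°  ✓
  (2,5): δ = 11.63°  ✓
  (3,4): δ = 153.78°  ·
  (3,5): δ = 129.07°  ·
  (4,5): δ = 155.29°  ·
antipodal pairs: 5

count = 5; pairs: (0,2), (1,3), (1,4), (2,4), (2,5)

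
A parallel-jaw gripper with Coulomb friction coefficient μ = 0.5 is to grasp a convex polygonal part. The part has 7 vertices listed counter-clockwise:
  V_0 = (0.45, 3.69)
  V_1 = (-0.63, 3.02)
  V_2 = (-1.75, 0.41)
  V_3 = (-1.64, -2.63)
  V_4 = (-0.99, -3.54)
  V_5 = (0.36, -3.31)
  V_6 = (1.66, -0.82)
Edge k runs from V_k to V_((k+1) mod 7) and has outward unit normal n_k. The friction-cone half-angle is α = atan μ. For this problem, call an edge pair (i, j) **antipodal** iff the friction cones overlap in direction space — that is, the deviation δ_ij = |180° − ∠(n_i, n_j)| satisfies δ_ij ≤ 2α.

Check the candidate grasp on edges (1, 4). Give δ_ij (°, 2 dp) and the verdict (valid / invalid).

α = atan 0.5 = 26.57°;  2α = 53.13°
edge 1: e_1 = (-1.12, -2.61);  n_1 = (-0.9190, +0.3943)
edge 4: e_4 = (+1.35, +0.23);  n_4 = (+0.1680, -0.9858)
∠(n_1, n_4) = 122.89°
δ = |180° − 122.89°| = 57.11°
57.11° > 2α = 53.13°  →  invalid

δ = 57.11°, invalid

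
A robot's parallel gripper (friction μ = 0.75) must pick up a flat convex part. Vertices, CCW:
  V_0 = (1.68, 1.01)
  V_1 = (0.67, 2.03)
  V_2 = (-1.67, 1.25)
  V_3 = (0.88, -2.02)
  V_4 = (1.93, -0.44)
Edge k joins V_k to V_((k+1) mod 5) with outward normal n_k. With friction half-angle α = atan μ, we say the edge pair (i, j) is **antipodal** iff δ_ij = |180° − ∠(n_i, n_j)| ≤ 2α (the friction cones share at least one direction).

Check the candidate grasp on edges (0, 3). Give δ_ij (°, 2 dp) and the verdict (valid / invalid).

δ = 101.68°, invalid

α = atan 0.75 = 36.87°;  2α = 73.74°
edge 0: e_0 = (-1.01, +1.02);  n_0 = (+0.7106, +0.7036)
edge 3: e_3 = (+1.05, +1.58);  n_3 = (+0.8329, -0.5535)
∠(n_0, n_3) = 78.32°
δ = |180° − 78.32°| = 101.68°
101.68° > 2α = 73.74°  →  invalid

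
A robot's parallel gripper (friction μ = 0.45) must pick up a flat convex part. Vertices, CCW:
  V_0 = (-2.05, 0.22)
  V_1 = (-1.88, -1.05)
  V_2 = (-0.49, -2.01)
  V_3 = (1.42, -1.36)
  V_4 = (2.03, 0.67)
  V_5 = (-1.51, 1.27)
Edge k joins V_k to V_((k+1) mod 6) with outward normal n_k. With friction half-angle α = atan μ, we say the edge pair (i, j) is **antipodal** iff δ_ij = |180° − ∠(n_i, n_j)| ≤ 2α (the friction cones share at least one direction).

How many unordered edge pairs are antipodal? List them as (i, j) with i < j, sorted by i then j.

count = 5; pairs: (0,3), (1,4), (2,4), (2,5), (3,5)

α = atan 0.45 = 24.23°;  2α = 48.46°
n_0 = (-0.9912, -0.1327)
n_1 = (-0.5683, -0.8228)
n_2 = (+0.3222, -0.9467)
n_3 = (+0.9577, -0.2878)
n_4 = (+0.1671, +0.9859)
n_5 = (-0.8893, +0.4573)
  (0,1): δ = 132.25°  ·
  (0,2): δ = 78.83°  ·
  (0,3): δ = 24.35°  ✓
  (0,4): δ = 72.76°  ·
  (0,5): δ = 145.16°  ·
  (1,2): δ = 126.58°  ·
  (1,3): δ = 72.09°  ·
  (1,4): δ = 25.01°  ✓
  (1,5): δ = 97.41°  ·
  (2,3): δ = 125.52°  ·
  (2,4): δ = 28.41°  ✓
  (2,5): δ = 43.99°  ✓
  (3,4): δ = 82.89°  ·
  (3,5): δ = 10.49°  ✓
  (4,5): δ = 107.60°  ·
antipodal pairs: 5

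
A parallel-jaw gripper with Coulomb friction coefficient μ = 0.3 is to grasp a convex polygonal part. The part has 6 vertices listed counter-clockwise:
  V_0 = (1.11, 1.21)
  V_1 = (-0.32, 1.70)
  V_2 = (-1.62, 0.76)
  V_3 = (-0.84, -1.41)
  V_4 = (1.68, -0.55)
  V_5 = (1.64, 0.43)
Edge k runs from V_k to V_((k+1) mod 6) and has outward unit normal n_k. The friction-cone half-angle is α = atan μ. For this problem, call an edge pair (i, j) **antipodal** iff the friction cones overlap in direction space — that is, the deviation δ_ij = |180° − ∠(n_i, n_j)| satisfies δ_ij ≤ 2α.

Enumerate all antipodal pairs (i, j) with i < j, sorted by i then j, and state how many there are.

count = 3; pairs: (1,3), (2,4), (2,5)

α = atan 0.3 = 16.70°;  2α = 33.40°
n_0 = (+0.3242, +0.9460)
n_1 = (-0.5859, +0.8104)
n_2 = (-0.9411, -0.3383)
n_3 = (+0.3230, -0.9464)
n_4 = (+0.9992, +0.0408)
n_5 = (+0.8271, +0.5620)
  (0,1): δ = 125.22°  ·
  (0,2): δ = 51.31°  ·
  (0,3): δ = 37.76°  ·
  (0,4): δ = 111.25°  ·
  (0,5): δ = 143.11°  ·
  (1,2): δ = 106.10°  ·
  (1,3): δ = 17.03°  ✓
  (1,4): δ = 56.47°  ·
  (1,5): δ = 88.33°  ·
  (2,3): δ = 90.93°  ·
  (2,4): δ = 17.43°  ✓
  (2,5): δ = 14.42°  ✓
  (3,4): δ = 106.51°  ·
  (3,5): δ = 74.65°  ·
  (4,5): δ = 148.14°  ·
antipodal pairs: 3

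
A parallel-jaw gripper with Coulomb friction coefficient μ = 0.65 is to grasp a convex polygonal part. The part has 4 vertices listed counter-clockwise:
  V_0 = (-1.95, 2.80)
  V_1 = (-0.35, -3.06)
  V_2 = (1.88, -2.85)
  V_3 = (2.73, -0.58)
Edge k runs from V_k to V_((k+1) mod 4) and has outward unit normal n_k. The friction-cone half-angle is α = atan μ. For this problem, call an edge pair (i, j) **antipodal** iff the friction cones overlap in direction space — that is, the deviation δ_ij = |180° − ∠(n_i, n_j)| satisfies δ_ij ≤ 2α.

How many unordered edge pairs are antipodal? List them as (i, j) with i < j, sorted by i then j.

α = atan 0.65 = 33.02°;  2α = 66.05°
n_0 = (-0.9647, -0.2634)
n_1 = (+0.0938, -0.9956)
n_2 = (+0.9365, -0.3507)
n_3 = (+0.5855, +0.8107)
  (0,1): δ = 99.89°  ·
  (0,2): δ = 35.80°  ✓
  (0,3): δ = 38.89°  ✓
  (1,2): δ = 115.91°  ·
  (1,3): δ = 41.22°  ✓
  (2,3): δ = 105.31°  ·
antipodal pairs: 3

count = 3; pairs: (0,2), (0,3), (1,3)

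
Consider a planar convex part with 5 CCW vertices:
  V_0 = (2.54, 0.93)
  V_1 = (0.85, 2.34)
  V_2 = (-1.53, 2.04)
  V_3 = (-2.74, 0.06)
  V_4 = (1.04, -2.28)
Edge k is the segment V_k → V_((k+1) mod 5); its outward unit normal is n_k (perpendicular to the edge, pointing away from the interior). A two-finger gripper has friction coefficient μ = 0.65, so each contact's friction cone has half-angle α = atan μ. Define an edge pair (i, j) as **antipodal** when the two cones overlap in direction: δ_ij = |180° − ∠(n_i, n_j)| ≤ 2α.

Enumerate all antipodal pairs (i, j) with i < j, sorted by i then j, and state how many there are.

count = 4; pairs: (0,3), (1,3), (1,4), (2,4)

α = atan 0.65 = 33.02°;  2α = 66.05°
n_0 = (+0.6406, +0.7678)
n_1 = (-0.1251, +0.9921)
n_2 = (-0.8533, +0.5215)
n_3 = (-0.5264, -0.8503)
n_4 = (+0.9060, -0.4233)
  (0,1): δ = 132.98°  ·
  (0,2): δ = 81.59°  ·
  (0,3): δ = 8.08°  ✓
  (0,4): δ = 104.79°  ·
  (1,2): δ = 128.61°  ·
  (1,3): δ = 38.94°  ✓
  (1,4): δ = 57.77°  ✓
  (2,3): δ = 90.33°  ·
  (2,4): δ = 6.38°  ✓
  (3,4): δ = 83.29°  ·
antipodal pairs: 4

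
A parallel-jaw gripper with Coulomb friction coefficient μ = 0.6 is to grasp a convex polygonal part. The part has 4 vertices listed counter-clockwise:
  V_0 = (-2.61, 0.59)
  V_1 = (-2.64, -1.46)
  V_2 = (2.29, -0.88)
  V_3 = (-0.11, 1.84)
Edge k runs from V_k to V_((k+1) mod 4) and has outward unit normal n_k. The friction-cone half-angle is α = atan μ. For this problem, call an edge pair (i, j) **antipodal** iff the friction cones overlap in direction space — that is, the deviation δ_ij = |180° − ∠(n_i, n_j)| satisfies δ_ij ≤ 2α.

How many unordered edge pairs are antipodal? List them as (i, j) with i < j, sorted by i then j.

α = atan 0.6 = 30.96°;  2α = 61.93°
n_0 = (-0.9999, +0.0146)
n_1 = (+0.1168, -0.9932)
n_2 = (+0.7498, +0.6616)
n_3 = (-0.4472, +0.8944)
  (0,1): δ = 82.45°  ·
  (0,2): δ = 42.26°  ✓
  (0,3): δ = 117.40°  ·
  (1,2): δ = 55.29°  ✓
  (1,3): δ = 19.86°  ✓
  (2,3): δ = 104.86°  ·
antipodal pairs: 3

count = 3; pairs: (0,2), (1,2), (1,3)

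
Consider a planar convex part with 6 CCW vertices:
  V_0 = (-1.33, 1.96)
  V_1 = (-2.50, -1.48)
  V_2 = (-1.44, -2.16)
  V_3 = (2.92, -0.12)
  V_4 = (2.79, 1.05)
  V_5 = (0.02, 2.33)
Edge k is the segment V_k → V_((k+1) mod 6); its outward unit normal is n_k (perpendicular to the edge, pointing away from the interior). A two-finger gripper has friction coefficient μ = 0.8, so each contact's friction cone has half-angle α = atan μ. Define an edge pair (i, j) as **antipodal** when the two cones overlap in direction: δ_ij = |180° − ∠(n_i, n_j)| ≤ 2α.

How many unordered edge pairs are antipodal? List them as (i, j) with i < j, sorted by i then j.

count = 7; pairs: (0,2), (0,3), (1,3), (1,4), (1,5), (2,4), (2,5)

α = atan 0.8 = 38.66°;  2α = 77.32°
n_0 = (-0.9467, +0.3220)
n_1 = (-0.5400, -0.8417)
n_2 = (+0.4238, -0.9058)
n_3 = (+0.9939, +0.1104)
n_4 = (+0.4195, +0.9078)
n_5 = (-0.2643, +0.9644)
  (0,1): δ = 103.90°  ·
  (0,2): δ = 46.14°  ✓
  (0,3): δ = 25.12°  ✓
  (0,4): δ = 83.98°  ·
  (0,5): δ = 124.11°  ·
  (1,2): δ = 122.25°  ·
  (1,3): δ = 50.98°  ✓
  (1,4): δ = 7.88°  ✓
  (1,5): δ = 48.01°  ✓
  (2,3): δ = 108.73°  ·
  (2,4): δ = 49.88°  ✓
  (2,5): δ = 9.75°  ✓
  (3,4): δ = 121.14°  ·
  (3,5): δ = 81.01°  ·
  (4,5): δ = 139.87°  ·
antipodal pairs: 7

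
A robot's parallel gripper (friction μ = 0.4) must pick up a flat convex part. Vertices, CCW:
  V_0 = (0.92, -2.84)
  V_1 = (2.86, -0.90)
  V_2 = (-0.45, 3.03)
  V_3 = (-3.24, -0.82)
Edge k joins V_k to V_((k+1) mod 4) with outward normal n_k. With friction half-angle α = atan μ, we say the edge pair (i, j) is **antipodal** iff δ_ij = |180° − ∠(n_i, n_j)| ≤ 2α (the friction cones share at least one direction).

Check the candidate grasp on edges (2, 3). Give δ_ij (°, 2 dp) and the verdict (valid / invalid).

δ = 79.97°, invalid

α = atan 0.4 = 21.80°;  2α = 43.60°
edge 2: e_2 = (-2.79, -3.85);  n_2 = (-0.8097, +0.5868)
edge 3: e_3 = (+4.16, -2.02);  n_3 = (-0.4368, -0.8996)
∠(n_2, n_3) = 100.03°
δ = |180° − 100.03°| = 79.97°
79.97° > 2α = 43.60°  →  invalid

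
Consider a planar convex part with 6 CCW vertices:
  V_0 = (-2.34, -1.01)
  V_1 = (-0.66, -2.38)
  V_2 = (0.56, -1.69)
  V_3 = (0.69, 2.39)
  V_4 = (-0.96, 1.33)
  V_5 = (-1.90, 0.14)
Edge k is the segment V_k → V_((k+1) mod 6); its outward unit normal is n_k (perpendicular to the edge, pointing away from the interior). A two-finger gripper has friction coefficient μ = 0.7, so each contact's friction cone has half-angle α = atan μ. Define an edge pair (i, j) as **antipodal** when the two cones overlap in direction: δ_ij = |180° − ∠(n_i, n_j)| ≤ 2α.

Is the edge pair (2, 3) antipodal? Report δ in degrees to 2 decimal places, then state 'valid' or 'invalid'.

α = atan 0.7 = 34.99°;  2α = 69.98°
edge 2: e_2 = (+0.13, +4.08);  n_2 = (+0.9995, -0.0318)
edge 3: e_3 = (-1.65, -1.06);  n_3 = (-0.5405, +0.8413)
∠(n_2, n_3) = 124.54°
δ = |180° − 124.54°| = 55.46°
55.46° ≤ 2α = 69.98°  →  valid

δ = 55.46°, valid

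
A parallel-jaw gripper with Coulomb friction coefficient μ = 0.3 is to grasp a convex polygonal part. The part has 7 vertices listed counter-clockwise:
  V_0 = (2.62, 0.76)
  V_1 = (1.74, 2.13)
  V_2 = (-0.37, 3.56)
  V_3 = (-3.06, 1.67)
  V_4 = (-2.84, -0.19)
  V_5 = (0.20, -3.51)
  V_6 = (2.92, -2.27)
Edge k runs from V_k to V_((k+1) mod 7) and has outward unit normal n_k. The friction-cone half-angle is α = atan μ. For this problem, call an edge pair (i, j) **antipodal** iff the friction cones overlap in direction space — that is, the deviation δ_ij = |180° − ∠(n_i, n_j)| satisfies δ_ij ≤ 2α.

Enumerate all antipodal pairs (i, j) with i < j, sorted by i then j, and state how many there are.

count = 5; pairs: (0,3), (0,4), (1,4), (2,5), (3,6)

α = atan 0.3 = 16.70°;  2α = 33.40°
n_0 = (+0.8414, +0.5404)
n_1 = (+0.5610, +0.8278)
n_2 = (-0.5749, +0.8182)
n_3 = (-0.9931, -0.1175)
n_4 = (-0.7375, -0.6753)
n_5 = (+0.4148, -0.9099)
n_6 = (+0.9951, +0.0985)
  (0,1): δ = 156.84°  ·
  (0,2): δ = 87.62°  ·
  (0,3): δ = 25.97°  ✓
  (0,4): δ = 9.77°  ✓
  (0,5): δ = 81.79°  ·
  (0,6): δ = 152.94°  ·
  (1,2): δ = 110.78°  ·
  (1,3): δ = 49.13°  ·
  (1,4): δ = 13.39°  ✓
  (1,5): δ = 58.63°  ·
  (1,6): δ = 129.78°  ·
  (2,3): δ = 118.35°  ·
  (2,4): δ = 82.61°  ·
  (2,5): δ = 10.58°  ✓
  (2,6): δ = 60.56°  ·
  (3,4): δ = 144.27°  ·
  (3,5): δ = 72.24°  ·
  (3,6): δ = 1.09°  ✓
  (4,5): δ = 107.97°  ·
  (4,6): δ = 36.82°  ·
  (5,6): δ = 108.85°  ·
antipodal pairs: 5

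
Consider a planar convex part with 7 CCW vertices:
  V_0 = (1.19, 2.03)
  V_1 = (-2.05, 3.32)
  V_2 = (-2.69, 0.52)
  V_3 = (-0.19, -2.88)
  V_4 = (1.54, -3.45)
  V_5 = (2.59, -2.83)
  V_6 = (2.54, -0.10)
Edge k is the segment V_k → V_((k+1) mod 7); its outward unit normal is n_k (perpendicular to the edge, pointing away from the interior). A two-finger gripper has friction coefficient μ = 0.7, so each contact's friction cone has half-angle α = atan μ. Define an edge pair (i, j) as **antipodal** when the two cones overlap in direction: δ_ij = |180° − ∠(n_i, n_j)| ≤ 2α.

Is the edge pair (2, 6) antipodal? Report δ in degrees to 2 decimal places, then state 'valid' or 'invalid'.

α = atan 0.7 = 34.99°;  2α = 69.98°
edge 2: e_2 = (+2.50, -3.40);  n_2 = (-0.8057, -0.5924)
edge 6: e_6 = (-1.35, +2.13);  n_6 = (+0.8446, +0.5353)
∠(n_2, n_6) = 176.04°
δ = |180° − 176.04°| = 3.96°
3.96° ≤ 2α = 69.98°  →  valid

δ = 3.96°, valid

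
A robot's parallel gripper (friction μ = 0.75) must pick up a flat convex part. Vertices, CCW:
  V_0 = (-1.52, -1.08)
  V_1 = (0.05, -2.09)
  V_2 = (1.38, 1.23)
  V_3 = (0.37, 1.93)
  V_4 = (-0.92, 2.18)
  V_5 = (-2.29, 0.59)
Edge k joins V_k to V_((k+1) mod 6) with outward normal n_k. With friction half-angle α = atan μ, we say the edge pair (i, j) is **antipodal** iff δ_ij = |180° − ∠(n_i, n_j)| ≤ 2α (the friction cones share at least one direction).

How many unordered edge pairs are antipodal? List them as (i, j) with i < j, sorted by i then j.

count = 6; pairs: (0,2), (0,3), (1,4), (1,5), (2,5), (3,5)

α = atan 0.75 = 36.87°;  2α = 73.74°
n_0 = (-0.5410, -0.8410)
n_1 = (+0.9283, -0.3719)
n_2 = (+0.5696, +0.8219)
n_3 = (+0.1903, +0.9817)
n_4 = (-0.7576, +0.6528)
n_5 = (-0.9081, -0.4187)
  (0,1): δ = 79.08°  ·
  (0,2): δ = 1.97°  ✓
  (0,3): δ = 21.79°  ✓
  (0,4): δ = 82.00°  ·
  (0,5): δ = 147.51°  ·
  (1,2): δ = 102.89°  ·
  (1,3): δ = 79.14°  ·
  (1,4): δ = 18.92°  ✓
  (1,5): δ = 46.58°  ✓
  (2,3): δ = 156.24°  ·
  (2,4): δ = 96.02°  ·
  (2,5): δ = 30.52°  ✓
  (3,4): δ = 119.78°  ·
  (3,5): δ = 54.28°  ✓
  (4,5): δ = 114.50°  ·
antipodal pairs: 6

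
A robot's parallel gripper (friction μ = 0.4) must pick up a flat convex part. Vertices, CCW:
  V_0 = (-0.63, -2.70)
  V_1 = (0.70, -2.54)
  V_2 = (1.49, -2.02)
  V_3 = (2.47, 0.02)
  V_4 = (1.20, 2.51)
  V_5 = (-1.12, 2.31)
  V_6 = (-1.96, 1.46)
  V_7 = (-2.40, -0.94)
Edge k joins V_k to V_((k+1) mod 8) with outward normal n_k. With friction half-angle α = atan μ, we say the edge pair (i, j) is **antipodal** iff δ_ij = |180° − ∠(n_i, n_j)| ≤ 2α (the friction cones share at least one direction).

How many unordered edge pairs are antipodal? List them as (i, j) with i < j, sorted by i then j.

count = 8; pairs: (0,4), (0,5), (1,4), (1,5), (2,5), (2,6), (3,6), (3,7)

α = atan 0.4 = 21.80°;  2α = 43.60°
n_0 = (+0.1194, -0.9928)
n_1 = (+0.5498, -0.8353)
n_2 = (+0.9014, -0.4330)
n_3 = (+0.8908, +0.4544)
n_4 = (-0.0859, +0.9963)
n_5 = (-0.7113, +0.7029)
n_6 = (-0.9836, +0.1803)
n_7 = (-0.7051, -0.7091)
  (0,1): δ = 153.51°  ·
  (0,2): δ = 122.52°  ·
  (0,3): δ = 69.84°  ·
  (0,4): δ = 1.93°  ✓
  (0,5): δ = 38.48°  ✓
  (0,6): δ = 72.75°  ·
  (0,7): δ = 128.30°  ·
  (1,2): δ = 149.01°  ·
  (1,3): δ = 96.33°  ·
  (1,4): δ = 28.43°  ✓
  (1,5): δ = 11.98°  ✓
  (1,6): δ = 46.26°  ·
  (1,7): δ = 101.81°  ·
  (2,3): δ = 127.32°  ·
  (2,4): δ = 59.41°  ·
  (2,5): δ = 19.00°  ✓
  (2,6): δ = 15.27°  ✓
  (2,7): δ = 70.82°  ·
  (3,4): δ = 112.10°  ·
  (3,5): δ = 71.68°  ·
  (3,6): δ = 37.41°  ✓
  (3,7): δ = 18.14°  ✓
  (4,5): δ = 139.59°  ·
  (4,6): δ = 105.32°  ·
  (4,7): δ = 49.76°  ·
  (5,6): δ = 145.73°  ·
  (5,7): δ = 90.18°  ·
  (6,7): δ = 124.45°  ·
antipodal pairs: 8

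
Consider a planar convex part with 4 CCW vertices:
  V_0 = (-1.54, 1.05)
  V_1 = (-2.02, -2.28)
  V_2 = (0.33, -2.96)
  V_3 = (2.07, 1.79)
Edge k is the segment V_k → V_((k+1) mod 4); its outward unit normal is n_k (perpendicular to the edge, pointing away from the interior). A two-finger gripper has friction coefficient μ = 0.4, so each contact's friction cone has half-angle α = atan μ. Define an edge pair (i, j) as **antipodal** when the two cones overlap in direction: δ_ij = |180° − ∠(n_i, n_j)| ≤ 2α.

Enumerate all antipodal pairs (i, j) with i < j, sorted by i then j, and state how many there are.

α = atan 0.4 = 21.80°;  2α = 43.60°
n_0 = (-0.9898, +0.1427)
n_1 = (-0.2780, -0.9606)
n_2 = (+0.9390, -0.3440)
n_3 = (-0.2008, +0.9796)
  (0,1): δ = 97.94°  ·
  (0,2): δ = 11.92°  ✓
  (0,3): δ = 109.79°  ·
  (1,2): δ = 93.98°  ·
  (1,3): δ = 27.72°  ✓
  (2,3): δ = 58.30°  ·
antipodal pairs: 2

count = 2; pairs: (0,2), (1,3)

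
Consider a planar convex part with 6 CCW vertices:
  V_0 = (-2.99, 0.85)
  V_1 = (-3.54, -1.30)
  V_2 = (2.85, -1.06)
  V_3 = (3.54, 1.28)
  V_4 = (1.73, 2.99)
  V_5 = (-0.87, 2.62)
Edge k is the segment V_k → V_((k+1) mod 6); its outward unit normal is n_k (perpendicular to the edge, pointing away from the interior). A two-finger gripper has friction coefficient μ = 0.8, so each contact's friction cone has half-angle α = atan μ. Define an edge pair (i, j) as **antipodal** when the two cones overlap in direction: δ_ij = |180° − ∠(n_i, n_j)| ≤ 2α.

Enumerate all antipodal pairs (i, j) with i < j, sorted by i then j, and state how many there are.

count = 8; pairs: (0,1), (0,2), (0,3), (1,3), (1,4), (1,5), (2,4), (2,5)

α = atan 0.8 = 38.66°;  2α = 77.32°
n_0 = (-0.9688, +0.2478)
n_1 = (+0.0375, -0.9993)
n_2 = (+0.9592, -0.2828)
n_3 = (+0.6867, +0.7269)
n_4 = (-0.1409, +0.9900)
n_5 = (-0.6409, +0.7676)
  (0,1): δ = 73.50°  ✓
  (0,2): δ = 2.08°  ✓
  (0,3): δ = 60.98°  ✓
  (0,4): δ = 112.45°  ·
  (0,5): δ = 144.21°  ·
  (1,2): δ = 108.58°  ·
  (1,3): δ = 45.52°  ✓
  (1,4): δ = 5.95°  ✓
  (1,5): δ = 37.71°  ✓
  (2,3): δ = 116.94°  ·
  (2,4): δ = 65.47°  ✓
  (2,5): δ = 33.71°  ✓
  (3,4): δ = 128.53°  ·
  (3,5): δ = 96.77°  ·
  (4,5): δ = 148.24°  ·
antipodal pairs: 8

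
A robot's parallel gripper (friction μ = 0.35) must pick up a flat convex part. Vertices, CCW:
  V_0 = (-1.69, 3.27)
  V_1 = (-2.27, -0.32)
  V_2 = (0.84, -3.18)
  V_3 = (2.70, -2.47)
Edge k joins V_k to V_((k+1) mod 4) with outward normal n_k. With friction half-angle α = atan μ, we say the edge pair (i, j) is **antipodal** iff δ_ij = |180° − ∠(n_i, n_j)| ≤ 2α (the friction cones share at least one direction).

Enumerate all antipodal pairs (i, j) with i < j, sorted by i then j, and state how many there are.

α = atan 0.35 = 19.29°;  2α = 38.58°
n_0 = (-0.9872, +0.1595)
n_1 = (-0.6769, -0.7361)
n_2 = (+0.3566, -0.9342)
n_3 = (+0.7943, +0.6075)
  (0,1): δ = 123.42°  ·
  (0,2): δ = 59.93°  ·
  (0,3): δ = 46.59°  ·
  (1,2): δ = 116.51°  ·
  (1,3): δ = 9.99°  ✓
  (2,3): δ = 73.48°  ·
antipodal pairs: 1

count = 1; pairs: (1,3)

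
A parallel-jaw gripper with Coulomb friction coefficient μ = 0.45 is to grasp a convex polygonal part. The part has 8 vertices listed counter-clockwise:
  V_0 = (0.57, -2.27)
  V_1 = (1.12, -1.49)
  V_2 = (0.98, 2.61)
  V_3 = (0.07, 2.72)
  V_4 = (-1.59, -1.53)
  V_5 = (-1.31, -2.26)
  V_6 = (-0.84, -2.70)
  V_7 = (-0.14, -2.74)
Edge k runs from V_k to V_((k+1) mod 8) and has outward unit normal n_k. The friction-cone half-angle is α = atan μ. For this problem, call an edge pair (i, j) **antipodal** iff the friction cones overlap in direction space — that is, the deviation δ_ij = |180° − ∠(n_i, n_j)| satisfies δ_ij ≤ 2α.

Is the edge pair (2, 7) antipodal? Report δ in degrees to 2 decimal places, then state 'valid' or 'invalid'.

α = atan 0.45 = 24.23°;  2α = 48.46°
edge 2: e_2 = (-0.91, +0.11);  n_2 = (+0.1200, +0.9928)
edge 7: e_7 = (+0.71, +0.47);  n_7 = (+0.5520, -0.8339)
∠(n_2, n_7) = 139.60°
δ = |180° − 139.60°| = 40.40°
40.40° ≤ 2α = 48.46°  →  valid

δ = 40.40°, valid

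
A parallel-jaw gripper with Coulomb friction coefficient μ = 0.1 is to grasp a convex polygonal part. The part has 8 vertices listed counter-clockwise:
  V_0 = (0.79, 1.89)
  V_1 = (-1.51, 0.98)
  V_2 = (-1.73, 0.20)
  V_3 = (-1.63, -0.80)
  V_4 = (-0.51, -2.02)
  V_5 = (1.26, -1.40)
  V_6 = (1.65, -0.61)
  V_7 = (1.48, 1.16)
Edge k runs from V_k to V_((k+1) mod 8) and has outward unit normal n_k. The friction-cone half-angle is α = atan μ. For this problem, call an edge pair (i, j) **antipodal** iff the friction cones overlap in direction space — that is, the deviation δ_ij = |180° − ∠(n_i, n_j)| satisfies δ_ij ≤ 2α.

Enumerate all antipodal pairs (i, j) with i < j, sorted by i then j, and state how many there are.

α = atan 0.1 = 5.71°;  2α = 11.42°
n_0 = (-0.3679, +0.9299)
n_1 = (-0.9624, +0.2715)
n_2 = (-0.9950, -0.0995)
n_3 = (-0.7367, -0.6763)
n_4 = (+0.3306, -0.9438)
n_5 = (+0.8967, -0.4427)
n_6 = (+0.9954, +0.0956)
n_7 = (+0.7267, +0.6869)
  (0,1): δ = 127.34°  ·
  (0,2): δ = 105.88°  ·
  (0,3): δ = 69.03°  ·
  (0,4): δ = 2.28°  ✓
  (0,5): δ = 42.14°  ·
  (0,6): δ = 73.90°  ·
  (0,7): δ = 111.80°  ·
  (1,2): δ = 158.54°  ·
  (1,3): δ = 121.70°  ·
  (1,4): δ = 54.94°  ·
  (1,5): δ = 10.52°  ✓
  (1,6): δ = 21.24°  ·
  (1,7): δ = 59.14°  ·
  (2,3): δ = 143.16°  ·
  (2,4): δ = 76.41°  ·
  (2,5): δ = 31.98°  ·
  (2,6): δ = 0.22°  ✓
  (2,7): δ = 37.68°  ·
  (3,4): δ = 113.25°  ·
  (3,5): δ = 68.83°  ·
  (3,6): δ = 37.07°  ·
  (3,7): δ = 0.83°  ✓
  (4,5): δ = 135.58°  ·
  (4,6): δ = 103.82°  ·
  (4,7): δ = 65.92°  ·
  (5,6): δ = 148.24°  ·
  (5,7): δ = 110.34°  ·
  (6,7): δ = 142.10°  ·
antipodal pairs: 4

count = 4; pairs: (0,4), (1,5), (2,6), (3,7)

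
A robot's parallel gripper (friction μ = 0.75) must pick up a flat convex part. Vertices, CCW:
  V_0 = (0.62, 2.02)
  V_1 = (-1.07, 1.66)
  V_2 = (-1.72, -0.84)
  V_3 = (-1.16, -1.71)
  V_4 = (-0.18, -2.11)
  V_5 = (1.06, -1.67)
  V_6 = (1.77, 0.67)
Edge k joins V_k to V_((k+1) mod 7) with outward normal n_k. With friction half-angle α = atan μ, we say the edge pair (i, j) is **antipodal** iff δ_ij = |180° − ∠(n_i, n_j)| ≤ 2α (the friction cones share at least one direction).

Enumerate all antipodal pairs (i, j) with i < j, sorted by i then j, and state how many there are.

count = 11; pairs: (0,2), (0,3), (0,4), (0,5), (1,4), (1,5), (1,6), (2,5), (2,6), (3,6), (4,6)

α = atan 0.75 = 36.87°;  2α = 73.74°
n_0 = (-0.2083, +0.9781)
n_1 = (-0.9678, +0.2516)
n_2 = (-0.8409, -0.5412)
n_3 = (-0.3779, -0.9258)
n_4 = (+0.3344, -0.9424)
n_5 = (+0.9569, -0.2903)
n_6 = (+0.7612, +0.6485)
  (0,1): δ = 116.60°  ·
  (0,2): δ = 69.26°  ✓
  (0,3): δ = 34.23°  ✓
  (0,4): δ = 7.51°  ✓
  (0,5): δ = 61.10°  ✓
  (0,6): δ = 118.40°  ·
  (1,2): δ = 132.66°  ·
  (1,3): δ = 97.63°  ·
  (1,4): δ = 55.89°  ✓
  (1,5): δ = 2.30°  ✓
  (1,6): δ = 55.00°  ✓
  (2,3): δ = 144.97°  ·
  (2,4): δ = 103.23°  ·
  (2,5): δ = 49.65°  ✓
  (2,6): δ = 7.66°  ✓
  (3,4): δ = 138.26°  ·
  (3,5): δ = 84.68°  ·
  (3,6): δ = 27.37°  ✓
  (4,5): δ = 126.42°  ·
  (4,6): δ = 69.11°  ✓
  (5,6): δ = 122.70°  ·
antipodal pairs: 11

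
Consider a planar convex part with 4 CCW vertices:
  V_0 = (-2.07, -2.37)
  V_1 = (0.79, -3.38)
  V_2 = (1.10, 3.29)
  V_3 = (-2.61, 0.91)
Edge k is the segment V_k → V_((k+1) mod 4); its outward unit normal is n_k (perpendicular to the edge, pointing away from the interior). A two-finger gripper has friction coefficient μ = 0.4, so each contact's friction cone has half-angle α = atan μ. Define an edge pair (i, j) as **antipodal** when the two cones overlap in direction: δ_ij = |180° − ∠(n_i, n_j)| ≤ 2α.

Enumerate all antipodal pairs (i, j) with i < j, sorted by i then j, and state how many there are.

count = 1; pairs: (1,3)

α = atan 0.4 = 21.80°;  2α = 43.60°
n_0 = (-0.3330, -0.9429)
n_1 = (+0.9989, -0.0464)
n_2 = (-0.5400, +0.8417)
n_3 = (-0.9867, -0.1624)
  (0,1): δ = 73.21°  ·
  (0,2): δ = 52.13°  ·
  (0,3): δ = 118.80°  ·
  (1,2): δ = 54.66°  ·
  (1,3): δ = 12.01°  ✓
  (2,3): δ = 113.33°  ·
antipodal pairs: 1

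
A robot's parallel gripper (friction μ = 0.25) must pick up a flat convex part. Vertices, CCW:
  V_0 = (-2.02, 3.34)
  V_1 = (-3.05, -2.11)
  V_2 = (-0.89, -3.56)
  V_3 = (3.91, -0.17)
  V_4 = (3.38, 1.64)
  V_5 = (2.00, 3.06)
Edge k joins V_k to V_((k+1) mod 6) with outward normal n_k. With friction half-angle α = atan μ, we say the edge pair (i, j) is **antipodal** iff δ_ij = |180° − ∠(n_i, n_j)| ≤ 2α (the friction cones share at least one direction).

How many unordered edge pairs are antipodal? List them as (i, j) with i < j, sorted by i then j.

α = atan 0.25 = 14.04°;  2α = 28.07°
n_0 = (-0.9826, +0.1857)
n_1 = (-0.5574, -0.8303)
n_2 = (+0.5769, -0.8168)
n_3 = (+0.9597, +0.2810)
n_4 = (+0.7171, +0.6969)
n_5 = (+0.0695, +0.9976)
  (0,1): δ = 113.17°  ·
  (0,2): δ = 44.07°  ·
  (0,3): δ = 27.02°  ✓
  (0,4): δ = 54.88°  ·
  (0,5): δ = 96.72°  ·
  (1,2): δ = 110.90°  ·
  (1,3): δ = 39.81°  ·
  (1,4): δ = 11.95°  ✓
  (1,5): δ = 29.89°  ·
  (2,3): δ = 108.91°  ·
  (2,4): δ = 81.05°  ·
  (2,5): δ = 39.22°  ·
  (3,4): δ = 152.14°  ·
  (3,5): δ = 110.31°  ·
  (4,5): δ = 138.17°  ·
antipodal pairs: 2

count = 2; pairs: (0,3), (1,4)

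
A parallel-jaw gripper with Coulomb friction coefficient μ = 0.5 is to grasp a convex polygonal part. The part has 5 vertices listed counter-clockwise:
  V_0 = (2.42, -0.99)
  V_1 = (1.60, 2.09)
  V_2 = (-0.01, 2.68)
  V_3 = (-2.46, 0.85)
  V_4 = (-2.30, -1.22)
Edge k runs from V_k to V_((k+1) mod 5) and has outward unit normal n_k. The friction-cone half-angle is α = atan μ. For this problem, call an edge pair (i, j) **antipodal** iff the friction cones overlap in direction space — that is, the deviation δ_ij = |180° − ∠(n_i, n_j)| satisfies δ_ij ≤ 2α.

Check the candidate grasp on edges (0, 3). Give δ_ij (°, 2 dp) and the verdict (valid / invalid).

α = atan 0.5 = 26.57°;  2α = 53.13°
edge 0: e_0 = (-0.82, +3.08);  n_0 = (+0.9663, +0.2573)
edge 3: e_3 = (+0.16, -2.07);  n_3 = (-0.9970, -0.0771)
∠(n_0, n_3) = 169.51°
δ = |180° − 169.51°| = 10.49°
10.49° ≤ 2α = 53.13°  →  valid

δ = 10.49°, valid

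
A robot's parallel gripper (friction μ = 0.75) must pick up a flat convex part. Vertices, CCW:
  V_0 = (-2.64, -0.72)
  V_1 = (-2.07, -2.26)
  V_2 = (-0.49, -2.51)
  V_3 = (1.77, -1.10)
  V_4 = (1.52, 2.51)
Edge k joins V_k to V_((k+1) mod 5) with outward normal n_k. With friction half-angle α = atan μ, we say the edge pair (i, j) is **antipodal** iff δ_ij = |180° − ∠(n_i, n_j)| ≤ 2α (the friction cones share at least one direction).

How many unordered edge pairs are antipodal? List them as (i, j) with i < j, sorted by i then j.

count = 4; pairs: (0,3), (1,4), (2,4), (3,4)

α = atan 0.75 = 36.87°;  2α = 73.74°
n_0 = (-0.9378, -0.3471)
n_1 = (-0.1563, -0.9877)
n_2 = (+0.5293, -0.8484)
n_3 = (+0.9976, +0.0691)
n_4 = (-0.6133, +0.7899)
  (0,1): δ = 119.30°  ·
  (0,2): δ = 78.35°  ·
  (0,3): δ = 16.35°  ✓
  (0,4): δ = 107.52°  ·
  (1,2): δ = 139.05°  ·
  (1,3): δ = 77.05°  ·
  (1,4): δ = 46.82°  ✓
  (2,3): δ = 118.00°  ·
  (2,4): δ = 5.87°  ✓
  (3,4): δ = 56.13°  ✓
antipodal pairs: 4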